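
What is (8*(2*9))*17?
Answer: 2448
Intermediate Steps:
(8*(2*9))*17 = (8*18)*17 = 144*17 = 2448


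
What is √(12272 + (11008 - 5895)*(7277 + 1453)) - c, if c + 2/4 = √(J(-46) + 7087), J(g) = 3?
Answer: ½ + √44648762 - √7090 ≈ 6598.3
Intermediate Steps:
c = -½ + √7090 (c = -½ + √(3 + 7087) = -½ + √7090 ≈ 83.702)
√(12272 + (11008 - 5895)*(7277 + 1453)) - c = √(12272 + (11008 - 5895)*(7277 + 1453)) - (-½ + √7090) = √(12272 + 5113*8730) + (½ - √7090) = √(12272 + 44636490) + (½ - √7090) = √44648762 + (½ - √7090) = ½ + √44648762 - √7090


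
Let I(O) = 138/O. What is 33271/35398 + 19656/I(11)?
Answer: 1276367561/814154 ≈ 1567.7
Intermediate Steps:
33271/35398 + 19656/I(11) = 33271/35398 + 19656/((138/11)) = 33271*(1/35398) + 19656/((138*(1/11))) = 33271/35398 + 19656/(138/11) = 33271/35398 + 19656*(11/138) = 33271/35398 + 36036/23 = 1276367561/814154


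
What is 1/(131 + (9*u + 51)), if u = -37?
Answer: -1/151 ≈ -0.0066225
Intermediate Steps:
1/(131 + (9*u + 51)) = 1/(131 + (9*(-37) + 51)) = 1/(131 + (-333 + 51)) = 1/(131 - 282) = 1/(-151) = -1/151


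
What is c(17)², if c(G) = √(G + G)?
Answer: 34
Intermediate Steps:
c(G) = √2*√G (c(G) = √(2*G) = √2*√G)
c(17)² = (√2*√17)² = (√34)² = 34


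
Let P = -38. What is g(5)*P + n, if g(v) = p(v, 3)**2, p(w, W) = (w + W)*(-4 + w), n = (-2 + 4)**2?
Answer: -2428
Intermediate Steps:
n = 4 (n = 2**2 = 4)
p(w, W) = (-4 + w)*(W + w) (p(w, W) = (W + w)*(-4 + w) = (-4 + w)*(W + w))
g(v) = (-12 + v**2 - v)**2 (g(v) = (v**2 - 4*3 - 4*v + 3*v)**2 = (v**2 - 12 - 4*v + 3*v)**2 = (-12 + v**2 - v)**2)
g(5)*P + n = (12 + 5 - 1*5**2)**2*(-38) + 4 = (12 + 5 - 1*25)**2*(-38) + 4 = (12 + 5 - 25)**2*(-38) + 4 = (-8)**2*(-38) + 4 = 64*(-38) + 4 = -2432 + 4 = -2428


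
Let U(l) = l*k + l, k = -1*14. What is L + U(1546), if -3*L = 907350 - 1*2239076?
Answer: 1271432/3 ≈ 4.2381e+5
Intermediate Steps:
k = -14
L = 1331726/3 (L = -(907350 - 1*2239076)/3 = -(907350 - 2239076)/3 = -1/3*(-1331726) = 1331726/3 ≈ 4.4391e+5)
U(l) = -13*l (U(l) = l*(-14) + l = -14*l + l = -13*l)
L + U(1546) = 1331726/3 - 13*1546 = 1331726/3 - 20098 = 1271432/3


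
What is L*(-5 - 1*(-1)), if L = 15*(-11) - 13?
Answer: 712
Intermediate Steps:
L = -178 (L = -165 - 13 = -178)
L*(-5 - 1*(-1)) = -178*(-5 - 1*(-1)) = -178*(-5 + 1) = -178*(-4) = 712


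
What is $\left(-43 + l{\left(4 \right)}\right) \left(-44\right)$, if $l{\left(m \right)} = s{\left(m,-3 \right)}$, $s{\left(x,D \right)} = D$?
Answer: $2024$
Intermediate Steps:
$l{\left(m \right)} = -3$
$\left(-43 + l{\left(4 \right)}\right) \left(-44\right) = \left(-43 - 3\right) \left(-44\right) = \left(-46\right) \left(-44\right) = 2024$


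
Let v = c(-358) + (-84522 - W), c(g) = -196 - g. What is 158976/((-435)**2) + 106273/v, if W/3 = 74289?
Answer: 3192467903/6459447675 ≈ 0.49423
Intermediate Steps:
W = 222867 (W = 3*74289 = 222867)
v = -307227 (v = (-196 - 1*(-358)) + (-84522 - 1*222867) = (-196 + 358) + (-84522 - 222867) = 162 - 307389 = -307227)
158976/((-435)**2) + 106273/v = 158976/((-435)**2) + 106273/(-307227) = 158976/189225 + 106273*(-1/307227) = 158976*(1/189225) - 106273/307227 = 17664/21025 - 106273/307227 = 3192467903/6459447675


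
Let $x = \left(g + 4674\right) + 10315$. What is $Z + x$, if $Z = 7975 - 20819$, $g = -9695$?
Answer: $-7550$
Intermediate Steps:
$Z = -12844$
$x = 5294$ ($x = \left(-9695 + 4674\right) + 10315 = -5021 + 10315 = 5294$)
$Z + x = -12844 + 5294 = -7550$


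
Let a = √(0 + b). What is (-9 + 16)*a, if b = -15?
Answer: 7*I*√15 ≈ 27.111*I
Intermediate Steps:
a = I*√15 (a = √(0 - 15) = √(-15) = I*√15 ≈ 3.873*I)
(-9 + 16)*a = (-9 + 16)*(I*√15) = 7*(I*√15) = 7*I*√15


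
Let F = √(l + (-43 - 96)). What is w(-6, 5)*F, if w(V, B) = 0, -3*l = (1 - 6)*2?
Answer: 0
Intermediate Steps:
l = 10/3 (l = -(1 - 6)*2/3 = -(-5)*2/3 = -⅓*(-10) = 10/3 ≈ 3.3333)
F = I*√1221/3 (F = √(10/3 + (-43 - 96)) = √(10/3 - 139) = √(-407/3) = I*√1221/3 ≈ 11.648*I)
w(-6, 5)*F = 0*(I*√1221/3) = 0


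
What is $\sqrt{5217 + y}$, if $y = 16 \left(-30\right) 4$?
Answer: $\sqrt{3297} \approx 57.419$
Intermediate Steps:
$y = -1920$ ($y = \left(-480\right) 4 = -1920$)
$\sqrt{5217 + y} = \sqrt{5217 - 1920} = \sqrt{3297}$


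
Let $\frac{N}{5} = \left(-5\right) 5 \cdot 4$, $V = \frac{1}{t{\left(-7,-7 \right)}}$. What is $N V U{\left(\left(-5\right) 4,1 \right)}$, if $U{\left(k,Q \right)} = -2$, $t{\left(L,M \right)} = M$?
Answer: $- \frac{1000}{7} \approx -142.86$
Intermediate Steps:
$V = - \frac{1}{7}$ ($V = \frac{1}{-7} = - \frac{1}{7} \approx -0.14286$)
$N = -500$ ($N = 5 \left(-5\right) 5 \cdot 4 = 5 \left(\left(-25\right) 4\right) = 5 \left(-100\right) = -500$)
$N V U{\left(\left(-5\right) 4,1 \right)} = \left(-500\right) \left(- \frac{1}{7}\right) \left(-2\right) = \frac{500}{7} \left(-2\right) = - \frac{1000}{7}$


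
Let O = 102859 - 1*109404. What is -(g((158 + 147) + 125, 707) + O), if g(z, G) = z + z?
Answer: 5685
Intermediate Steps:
g(z, G) = 2*z
O = -6545 (O = 102859 - 109404 = -6545)
-(g((158 + 147) + 125, 707) + O) = -(2*((158 + 147) + 125) - 6545) = -(2*(305 + 125) - 6545) = -(2*430 - 6545) = -(860 - 6545) = -1*(-5685) = 5685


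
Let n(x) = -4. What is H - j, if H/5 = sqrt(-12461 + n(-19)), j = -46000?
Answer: 46000 + 15*I*sqrt(1385) ≈ 46000.0 + 558.23*I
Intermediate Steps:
H = 15*I*sqrt(1385) (H = 5*sqrt(-12461 - 4) = 5*sqrt(-12465) = 5*(3*I*sqrt(1385)) = 15*I*sqrt(1385) ≈ 558.23*I)
H - j = 15*I*sqrt(1385) - 1*(-46000) = 15*I*sqrt(1385) + 46000 = 46000 + 15*I*sqrt(1385)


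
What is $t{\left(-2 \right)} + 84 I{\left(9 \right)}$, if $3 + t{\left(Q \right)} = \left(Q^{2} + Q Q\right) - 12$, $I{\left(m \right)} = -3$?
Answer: $-259$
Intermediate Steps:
$t{\left(Q \right)} = -15 + 2 Q^{2}$ ($t{\left(Q \right)} = -3 - \left(12 - Q^{2} - Q Q\right) = -3 + \left(\left(Q^{2} + Q^{2}\right) - 12\right) = -3 + \left(2 Q^{2} - 12\right) = -3 + \left(-12 + 2 Q^{2}\right) = -15 + 2 Q^{2}$)
$t{\left(-2 \right)} + 84 I{\left(9 \right)} = \left(-15 + 2 \left(-2\right)^{2}\right) + 84 \left(-3\right) = \left(-15 + 2 \cdot 4\right) - 252 = \left(-15 + 8\right) - 252 = -7 - 252 = -259$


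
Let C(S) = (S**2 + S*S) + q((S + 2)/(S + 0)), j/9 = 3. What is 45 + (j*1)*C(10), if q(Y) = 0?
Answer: 5445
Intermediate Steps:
j = 27 (j = 9*3 = 27)
C(S) = 2*S**2 (C(S) = (S**2 + S*S) + 0 = (S**2 + S**2) + 0 = 2*S**2 + 0 = 2*S**2)
45 + (j*1)*C(10) = 45 + (27*1)*(2*10**2) = 45 + 27*(2*100) = 45 + 27*200 = 45 + 5400 = 5445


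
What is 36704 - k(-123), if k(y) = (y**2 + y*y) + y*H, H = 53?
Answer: 12965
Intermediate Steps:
k(y) = 2*y**2 + 53*y (k(y) = (y**2 + y*y) + y*53 = (y**2 + y**2) + 53*y = 2*y**2 + 53*y)
36704 - k(-123) = 36704 - (-123)*(53 + 2*(-123)) = 36704 - (-123)*(53 - 246) = 36704 - (-123)*(-193) = 36704 - 1*23739 = 36704 - 23739 = 12965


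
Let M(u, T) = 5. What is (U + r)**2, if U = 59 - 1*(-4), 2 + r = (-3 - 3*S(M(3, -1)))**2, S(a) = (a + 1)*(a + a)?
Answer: 1125602500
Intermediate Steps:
S(a) = 2*a*(1 + a) (S(a) = (1 + a)*(2*a) = 2*a*(1 + a))
r = 33487 (r = -2 + (-3 - 6*5*(1 + 5))**2 = -2 + (-3 - 6*5*6)**2 = -2 + (-3 - 3*60)**2 = -2 + (-3 - 180)**2 = -2 + (-183)**2 = -2 + 33489 = 33487)
U = 63 (U = 59 + 4 = 63)
(U + r)**2 = (63 + 33487)**2 = 33550**2 = 1125602500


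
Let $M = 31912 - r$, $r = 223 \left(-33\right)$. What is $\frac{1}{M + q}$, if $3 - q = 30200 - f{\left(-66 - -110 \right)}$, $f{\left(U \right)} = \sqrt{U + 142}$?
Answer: $\frac{4537}{41168645} - \frac{\sqrt{186}}{82337290} \approx 0.00011004$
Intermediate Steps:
$r = -7359$
$f{\left(U \right)} = \sqrt{142 + U}$
$q = -30197 + \sqrt{186}$ ($q = 3 - \left(30200 - \sqrt{142 - -44}\right) = 3 - \left(30200 - \sqrt{142 + \left(-66 + 110\right)}\right) = 3 - \left(30200 - \sqrt{142 + 44}\right) = 3 - \left(30200 - \sqrt{186}\right) = -30197 + \sqrt{186} \approx -30183.0$)
$M = 39271$ ($M = 31912 - -7359 = 31912 + 7359 = 39271$)
$\frac{1}{M + q} = \frac{1}{39271 - \left(30197 - \sqrt{186}\right)} = \frac{1}{9074 + \sqrt{186}}$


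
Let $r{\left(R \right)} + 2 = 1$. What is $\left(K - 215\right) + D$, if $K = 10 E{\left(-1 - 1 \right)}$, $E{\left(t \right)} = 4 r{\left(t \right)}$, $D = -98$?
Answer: $-353$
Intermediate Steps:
$r{\left(R \right)} = -1$ ($r{\left(R \right)} = -2 + 1 = -1$)
$E{\left(t \right)} = -4$ ($E{\left(t \right)} = 4 \left(-1\right) = -4$)
$K = -40$ ($K = 10 \left(-4\right) = -40$)
$\left(K - 215\right) + D = \left(-40 - 215\right) - 98 = -255 - 98 = -353$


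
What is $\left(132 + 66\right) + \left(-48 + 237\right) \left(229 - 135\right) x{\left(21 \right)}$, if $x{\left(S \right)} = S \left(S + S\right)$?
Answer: $15669810$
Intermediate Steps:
$x{\left(S \right)} = 2 S^{2}$ ($x{\left(S \right)} = S 2 S = 2 S^{2}$)
$\left(132 + 66\right) + \left(-48 + 237\right) \left(229 - 135\right) x{\left(21 \right)} = \left(132 + 66\right) + \left(-48 + 237\right) \left(229 - 135\right) 2 \cdot 21^{2} = 198 + 189 \cdot 94 \cdot 2 \cdot 441 = 198 + 17766 \cdot 882 = 198 + 15669612 = 15669810$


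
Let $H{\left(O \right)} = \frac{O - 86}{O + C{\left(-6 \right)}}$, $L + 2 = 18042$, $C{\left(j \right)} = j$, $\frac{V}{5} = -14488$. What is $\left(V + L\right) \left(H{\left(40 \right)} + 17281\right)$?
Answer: $-940012800$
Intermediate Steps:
$V = -72440$ ($V = 5 \left(-14488\right) = -72440$)
$L = 18040$ ($L = -2 + 18042 = 18040$)
$H{\left(O \right)} = \frac{-86 + O}{-6 + O}$ ($H{\left(O \right)} = \frac{O - 86}{O - 6} = \frac{-86 + O}{-6 + O}$)
$\left(V + L\right) \left(H{\left(40 \right)} + 17281\right) = \left(-72440 + 18040\right) \left(\frac{-86 + 40}{-6 + 40} + 17281\right) = - 54400 \left(\frac{1}{34} \left(-46\right) + 17281\right) = - 54400 \left(- \frac{23}{17} + 17281\right) = \left(-54400\right) \frac{293754}{17} = -940012800$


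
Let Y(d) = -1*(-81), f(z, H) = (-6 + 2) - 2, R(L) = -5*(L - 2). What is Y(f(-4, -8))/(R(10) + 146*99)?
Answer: 81/14414 ≈ 0.0056195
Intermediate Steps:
R(L) = 10 - 5*L (R(L) = -5*(-2 + L) = 10 - 5*L)
f(z, H) = -6 (f(z, H) = -4 - 2 = -6)
Y(d) = 81
Y(f(-4, -8))/(R(10) + 146*99) = 81/((10 - 5*10) + 146*99) = 81/((10 - 50) + 14454) = 81/(-40 + 14454) = 81/14414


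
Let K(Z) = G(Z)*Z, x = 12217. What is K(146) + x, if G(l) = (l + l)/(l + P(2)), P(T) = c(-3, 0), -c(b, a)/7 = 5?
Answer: 1398719/111 ≈ 12601.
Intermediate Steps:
c(b, a) = -35 (c(b, a) = -7*5 = -35)
P(T) = -35
G(l) = 2*l/(-35 + l) (G(l) = (l + l)/(l - 35) = (2*l)/(-35 + l) = 2*l/(-35 + l))
K(Z) = 2*Z²/(-35 + Z) (K(Z) = (2*Z/(-35 + Z))*Z = 2*Z²/(-35 + Z))
K(146) + x = 2*146²/(-35 + 146) + 12217 = 2*21316/111 + 12217 = 2*21316*(1/111) + 12217 = 42632/111 + 12217 = 1398719/111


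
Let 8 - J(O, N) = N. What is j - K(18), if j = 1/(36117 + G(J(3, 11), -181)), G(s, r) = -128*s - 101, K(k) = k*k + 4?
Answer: -11939199/36400 ≈ -328.00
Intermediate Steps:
J(O, N) = 8 - N
K(k) = 4 + k² (K(k) = k² + 4 = 4 + k²)
G(s, r) = -101 - 128*s
j = 1/36400 (j = 1/(36117 + (-101 - 128*(8 - 1*11))) = 1/(36117 + (-101 - 128*(8 - 11))) = 1/(36117 + (-101 - 128*(-3))) = 1/(36117 + (-101 + 384)) = 1/(36117 + 283) = 1/36400 ≈ 2.7473e-5)
j - K(18) = 1/36400 - (4 + 18²) = 1/36400 - (4 + 324) = 1/36400 - 1*328 = 1/36400 - 328 = -11939199/36400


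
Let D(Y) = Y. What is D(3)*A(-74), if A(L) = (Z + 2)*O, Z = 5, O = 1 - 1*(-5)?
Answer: 126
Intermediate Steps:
O = 6 (O = 1 + 5 = 6)
A(L) = 42 (A(L) = (5 + 2)*6 = 7*6 = 42)
D(3)*A(-74) = 3*42 = 126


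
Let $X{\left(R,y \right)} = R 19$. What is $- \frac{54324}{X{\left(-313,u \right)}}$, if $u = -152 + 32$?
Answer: $\frac{54324}{5947} \approx 9.1347$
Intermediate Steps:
$u = -120$
$X{\left(R,y \right)} = 19 R$
$- \frac{54324}{X{\left(-313,u \right)}} = - \frac{54324}{19 \left(-313\right)} = - \frac{54324}{-5947} = \left(-54324\right) \left(- \frac{1}{5947}\right) = \frac{54324}{5947}$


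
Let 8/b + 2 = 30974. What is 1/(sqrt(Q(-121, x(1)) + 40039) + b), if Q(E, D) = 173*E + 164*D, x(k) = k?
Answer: -7743/577657262113 + 59954049*sqrt(19270)/1155314524226 ≈ 0.0072037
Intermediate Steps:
b = 2/7743 (b = 8/(-2 + 30974) = 8/30972 = 8*(1/30972) = 2/7743 ≈ 0.00025830)
Q(E, D) = 164*D + 173*E
1/(sqrt(Q(-121, x(1)) + 40039) + b) = 1/(sqrt((164*1 + 173*(-121)) + 40039) + 2/7743) = 1/(sqrt((164 - 20933) + 40039) + 2/7743) = 1/(sqrt(-20769 + 40039) + 2/7743) = 1/(sqrt(19270) + 2/7743) = 1/(2/7743 + sqrt(19270))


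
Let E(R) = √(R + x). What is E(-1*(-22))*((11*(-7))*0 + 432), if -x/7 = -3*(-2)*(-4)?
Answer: 432*√190 ≈ 5954.7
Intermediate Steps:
x = 168 (x = -7*(-3*(-2))*(-4) = -42*(-4) = -7*(-24) = 168)
E(R) = √(168 + R) (E(R) = √(R + 168) = √(168 + R))
E(-1*(-22))*((11*(-7))*0 + 432) = √(168 - 1*(-22))*((11*(-7))*0 + 432) = √(168 + 22)*(-77*0 + 432) = √190*(0 + 432) = √190*432 = 432*√190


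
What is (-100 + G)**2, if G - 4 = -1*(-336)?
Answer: 57600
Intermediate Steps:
G = 340 (G = 4 - 1*(-336) = 4 + 336 = 340)
(-100 + G)**2 = (-100 + 340)**2 = 240**2 = 57600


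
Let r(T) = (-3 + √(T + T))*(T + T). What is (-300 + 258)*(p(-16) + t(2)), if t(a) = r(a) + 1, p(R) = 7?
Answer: -168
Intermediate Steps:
r(T) = 2*T*(-3 + √2*√T) (r(T) = (-3 + √(2*T))*(2*T) = (-3 + √2*√T)*(2*T) = 2*T*(-3 + √2*√T))
t(a) = 1 - 6*a + 2*√2*a^(3/2) (t(a) = (-6*a + 2*√2*a^(3/2)) + 1 = 1 - 6*a + 2*√2*a^(3/2))
(-300 + 258)*(p(-16) + t(2)) = (-300 + 258)*(7 + (1 - 6*2 + 2*√2*2^(3/2))) = -42*(7 + (1 - 12 + 2*√2*(2*√2))) = -42*(7 + (1 - 12 + 8)) = -42*(7 - 3) = -42*4 = -168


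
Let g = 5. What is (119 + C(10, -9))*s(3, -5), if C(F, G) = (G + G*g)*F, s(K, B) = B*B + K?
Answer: -11788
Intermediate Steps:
s(K, B) = K + B**2 (s(K, B) = B**2 + K = K + B**2)
C(F, G) = 6*F*G (C(F, G) = (G + G*5)*F = (G + 5*G)*F = (6*G)*F = 6*F*G)
(119 + C(10, -9))*s(3, -5) = (119 + 6*10*(-9))*(3 + (-5)**2) = (119 - 540)*(3 + 25) = -421*28 = -11788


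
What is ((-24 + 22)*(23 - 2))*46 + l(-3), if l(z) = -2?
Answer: -1934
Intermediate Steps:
((-24 + 22)*(23 - 2))*46 + l(-3) = ((-24 + 22)*(23 - 2))*46 - 2 = -2*21*46 - 2 = -42*46 - 2 = -1932 - 2 = -1934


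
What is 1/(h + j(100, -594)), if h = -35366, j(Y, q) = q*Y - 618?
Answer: -1/95384 ≈ -1.0484e-5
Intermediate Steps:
j(Y, q) = -618 + Y*q (j(Y, q) = Y*q - 618 = -618 + Y*q)
1/(h + j(100, -594)) = 1/(-35366 + (-618 + 100*(-594))) = 1/(-35366 + (-618 - 59400)) = 1/(-35366 - 60018) = 1/(-95384) = -1/95384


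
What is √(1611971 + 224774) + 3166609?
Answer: 3166609 + √1836745 ≈ 3.1680e+6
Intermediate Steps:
√(1611971 + 224774) + 3166609 = √1836745 + 3166609 = 3166609 + √1836745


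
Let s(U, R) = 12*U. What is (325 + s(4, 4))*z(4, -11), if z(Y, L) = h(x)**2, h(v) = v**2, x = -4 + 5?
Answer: 373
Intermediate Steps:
x = 1
z(Y, L) = 1 (z(Y, L) = (1**2)**2 = 1**2 = 1)
(325 + s(4, 4))*z(4, -11) = (325 + 12*4)*1 = (325 + 48)*1 = 373*1 = 373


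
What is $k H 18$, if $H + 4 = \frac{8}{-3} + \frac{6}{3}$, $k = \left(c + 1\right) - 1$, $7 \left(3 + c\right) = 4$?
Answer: $204$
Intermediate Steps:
$c = - \frac{17}{7}$ ($c = -3 + \frac{1}{7} \cdot 4 = -3 + \frac{4}{7} = - \frac{17}{7} \approx -2.4286$)
$k = - \frac{17}{7}$ ($k = \left(- \frac{17}{7} + 1\right) - 1 = - \frac{10}{7} - 1 = - \frac{17}{7} \approx -2.4286$)
$H = - \frac{14}{3}$ ($H = -4 + \left(\frac{8}{-3} + \frac{6}{3}\right) = -4 + \left(8 \left(- \frac{1}{3}\right) + 6 \cdot \frac{1}{3}\right) = -4 + \left(- \frac{8}{3} + 2\right) = -4 - \frac{2}{3} = - \frac{14}{3} \approx -4.6667$)
$k H 18 = \left(- \frac{17}{7}\right) \left(- \frac{14}{3}\right) 18 = \frac{34}{3} \cdot 18 = 204$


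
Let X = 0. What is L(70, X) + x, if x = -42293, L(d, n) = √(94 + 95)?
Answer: -42293 + 3*√21 ≈ -42279.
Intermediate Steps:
L(d, n) = 3*√21 (L(d, n) = √189 = 3*√21)
L(70, X) + x = 3*√21 - 42293 = -42293 + 3*√21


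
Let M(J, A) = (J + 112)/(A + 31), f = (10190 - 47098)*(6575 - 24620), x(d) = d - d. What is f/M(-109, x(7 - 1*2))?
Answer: 6882050220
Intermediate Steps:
x(d) = 0
f = 666004860 (f = -36908*(-18045) = 666004860)
M(J, A) = (112 + J)/(31 + A)
f/M(-109, x(7 - 1*2)) = 666004860/(((112 - 109)/(31 + 0))) = 666004860/((3/31)) = 666004860/(((1/31)*3)) = 666004860/(3/31) = 666004860*(31/3) = 6882050220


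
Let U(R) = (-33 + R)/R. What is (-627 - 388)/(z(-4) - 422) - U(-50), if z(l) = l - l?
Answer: 3931/5275 ≈ 0.74521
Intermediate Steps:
z(l) = 0
U(R) = (-33 + R)/R
(-627 - 388)/(z(-4) - 422) - U(-50) = (-627 - 388)/(0 - 422) - (-33 - 50)/(-50) = -1015/(-422) - (-1)*(-83)/50 = -1015*(-1/422) - 1*83/50 = 1015/422 - 83/50 = 3931/5275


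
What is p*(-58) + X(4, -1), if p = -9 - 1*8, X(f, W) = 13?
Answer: 999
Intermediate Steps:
p = -17 (p = -9 - 8 = -17)
p*(-58) + X(4, -1) = -17*(-58) + 13 = 986 + 13 = 999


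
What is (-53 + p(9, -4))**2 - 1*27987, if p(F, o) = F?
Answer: -26051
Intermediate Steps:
(-53 + p(9, -4))**2 - 1*27987 = (-53 + 9)**2 - 1*27987 = (-44)**2 - 27987 = 1936 - 27987 = -26051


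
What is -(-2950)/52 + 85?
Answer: 3685/26 ≈ 141.73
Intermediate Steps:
-(-2950)/52 + 85 = -25*(-59/26) + 85 = 1475/26 + 85 = 3685/26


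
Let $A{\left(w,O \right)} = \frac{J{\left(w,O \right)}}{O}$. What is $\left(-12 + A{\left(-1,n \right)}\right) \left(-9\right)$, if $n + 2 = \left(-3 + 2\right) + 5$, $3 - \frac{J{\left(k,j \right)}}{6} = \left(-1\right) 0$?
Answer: $27$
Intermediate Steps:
$J{\left(k,j \right)} = 18$ ($J{\left(k,j \right)} = 18 - 6 \left(\left(-1\right) 0\right) = 18 - 0 = 18 + 0 = 18$)
$n = 2$ ($n = -2 + \left(\left(-3 + 2\right) + 5\right) = -2 + \left(-1 + 5\right) = -2 + 4 = 2$)
$A{\left(w,O \right)} = \frac{18}{O}$
$\left(-12 + A{\left(-1,n \right)}\right) \left(-9\right) = \left(-12 + \frac{18}{2}\right) \left(-9\right) = \left(-12 + 18 \cdot \frac{1}{2}\right) \left(-9\right) = \left(-12 + 9\right) \left(-9\right) = \left(-3\right) \left(-9\right) = 27$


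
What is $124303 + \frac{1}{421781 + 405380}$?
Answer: $\frac{102818593784}{827161} \approx 1.243 \cdot 10^{5}$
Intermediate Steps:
$124303 + \frac{1}{421781 + 405380} = 124303 + \frac{1}{827161} = \frac{102818593784}{827161}$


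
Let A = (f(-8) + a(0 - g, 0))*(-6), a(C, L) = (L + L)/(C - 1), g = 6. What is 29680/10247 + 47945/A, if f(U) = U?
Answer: 492717055/491856 ≈ 1001.8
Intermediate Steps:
a(C, L) = 2*L/(-1 + C) (a(C, L) = (2*L)/(-1 + C) = 2*L/(-1 + C))
A = 48 (A = (-8 + 2*0/(-1 + (0 - 1*6)))*(-6) = (-8 + 2*0/(-1 + (0 - 6)))*(-6) = (-8 + 2*0/(-1 - 6))*(-6) = (-8 + 2*0/(-7))*(-6) = (-8 + 2*0*(-1/7))*(-6) = (-8 + 0)*(-6) = -8*(-6) = 48)
29680/10247 + 47945/A = 29680/10247 + 47945/48 = 492717055/491856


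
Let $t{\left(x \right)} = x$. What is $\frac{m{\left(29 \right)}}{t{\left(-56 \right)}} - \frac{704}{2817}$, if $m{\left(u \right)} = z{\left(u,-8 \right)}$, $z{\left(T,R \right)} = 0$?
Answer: $- \frac{704}{2817} \approx -0.24991$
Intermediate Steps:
$m{\left(u \right)} = 0$
$\frac{m{\left(29 \right)}}{t{\left(-56 \right)}} - \frac{704}{2817} = \frac{0}{-56} - \frac{704}{2817} = 0 \left(- \frac{1}{56}\right) - \frac{704}{2817} = 0 - \frac{704}{2817} = - \frac{704}{2817}$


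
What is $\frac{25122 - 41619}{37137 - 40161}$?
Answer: $\frac{611}{112} \approx 5.4554$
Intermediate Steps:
$\frac{25122 - 41619}{37137 - 40161} = - \frac{16497}{-3024} = \left(-16497\right) \left(- \frac{1}{3024}\right) = \frac{611}{112}$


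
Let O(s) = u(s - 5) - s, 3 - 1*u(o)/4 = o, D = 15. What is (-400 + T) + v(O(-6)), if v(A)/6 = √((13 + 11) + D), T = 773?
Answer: 373 + 6*√39 ≈ 410.47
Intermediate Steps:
u(o) = 12 - 4*o
O(s) = 32 - 5*s (O(s) = (12 - 4*(s - 5)) - s = (12 - 4*(-5 + s)) - s = (12 + (20 - 4*s)) - s = (32 - 4*s) - s = 32 - 5*s)
v(A) = 6*√39 (v(A) = 6*√((13 + 11) + 15) = 6*√(24 + 15) = 6*√39)
(-400 + T) + v(O(-6)) = (-400 + 773) + 6*√39 = 373 + 6*√39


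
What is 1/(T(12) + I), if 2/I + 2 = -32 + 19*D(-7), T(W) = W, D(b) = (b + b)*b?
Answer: 914/10969 ≈ 0.083326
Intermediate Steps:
D(b) = 2*b**2 (D(b) = (2*b)*b = 2*b**2)
I = 1/914 (I = 2/(-2 + (-32 + 19*(2*(-7)**2))) = 2/(-2 + (-32 + 19*(2*49))) = 2/(-2 + (-32 + 19*98)) = 2/(-2 + (-32 + 1862)) = 2/(-2 + 1830) = 2/1828 = 2*(1/1828) = 1/914 ≈ 0.0010941)
1/(T(12) + I) = 1/(12 + 1/914) = 1/(10969/914) = 914/10969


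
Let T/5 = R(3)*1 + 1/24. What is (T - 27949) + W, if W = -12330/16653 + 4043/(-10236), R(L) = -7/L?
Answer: -1059185841153/37880024 ≈ -27962.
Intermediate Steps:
W = -64512653/56820036 (W = -12330*1/16653 + 4043*(-1/10236) = -4110/5551 - 4043/10236 = -64512653/56820036 ≈ -1.1354)
T = -275/24 (T = 5*(-7/3*1 + 1/24) = 5*(-7/3 + 1/24) = 5*(-55/24) = -275/24 ≈ -11.458)
(T - 27949) + W = (-275/24 - 27949) - 64512653/56820036 = -671051/24 - 64512653/56820036 = -1059185841153/37880024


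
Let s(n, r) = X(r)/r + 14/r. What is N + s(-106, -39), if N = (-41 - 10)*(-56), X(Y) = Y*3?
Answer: 111487/39 ≈ 2858.6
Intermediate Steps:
X(Y) = 3*Y
N = 2856 (N = -51*(-56) = 2856)
s(n, r) = 3 + 14/r (s(n, r) = (3*r)/r + 14/r = 3 + 14/r)
N + s(-106, -39) = 2856 + (3 + 14/(-39)) = 2856 + (3 + 14*(-1/39)) = 2856 + (3 - 14/39) = 2856 + 103/39 = 111487/39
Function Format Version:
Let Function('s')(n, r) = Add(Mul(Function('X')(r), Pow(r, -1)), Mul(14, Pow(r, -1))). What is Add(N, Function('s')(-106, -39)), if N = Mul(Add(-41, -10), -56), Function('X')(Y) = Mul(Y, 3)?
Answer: Rational(111487, 39) ≈ 2858.6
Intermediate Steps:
Function('X')(Y) = Mul(3, Y)
N = 2856 (N = Mul(-51, -56) = 2856)
Function('s')(n, r) = Add(3, Mul(14, Pow(r, -1))) (Function('s')(n, r) = Add(Mul(Mul(3, r), Pow(r, -1)), Mul(14, Pow(r, -1))) = Add(3, Mul(14, Pow(r, -1))))
Add(N, Function('s')(-106, -39)) = Add(2856, Add(3, Mul(14, Pow(-39, -1)))) = Add(2856, Add(3, Mul(14, Rational(-1, 39)))) = Add(2856, Add(3, Rational(-14, 39))) = Add(2856, Rational(103, 39)) = Rational(111487, 39)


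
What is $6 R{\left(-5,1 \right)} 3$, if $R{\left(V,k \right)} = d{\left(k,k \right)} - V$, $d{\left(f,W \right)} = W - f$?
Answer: $90$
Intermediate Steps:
$R{\left(V,k \right)} = - V$ ($R{\left(V,k \right)} = \left(k - k\right) - V = 0 - V = - V$)
$6 R{\left(-5,1 \right)} 3 = 6 \left(\left(-1\right) \left(-5\right)\right) 3 = 6 \cdot 5 \cdot 3 = 30 \cdot 3 = 90$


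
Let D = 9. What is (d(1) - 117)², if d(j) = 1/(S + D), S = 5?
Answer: 2679769/196 ≈ 13672.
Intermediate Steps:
d(j) = 1/14 (d(j) = 1/(5 + 9) = 1/14)
(d(1) - 117)² = (1/14 - 117)² = (-1637/14)² = 2679769/196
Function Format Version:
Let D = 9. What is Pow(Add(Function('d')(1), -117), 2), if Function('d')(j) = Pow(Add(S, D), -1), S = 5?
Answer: Rational(2679769, 196) ≈ 13672.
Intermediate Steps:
Function('d')(j) = Rational(1, 14) (Function('d')(j) = Pow(Add(5, 9), -1) = Pow(14, -1) = Rational(1, 14))
Pow(Add(Function('d')(1), -117), 2) = Pow(Add(Rational(1, 14), -117), 2) = Pow(Rational(-1637, 14), 2) = Rational(2679769, 196)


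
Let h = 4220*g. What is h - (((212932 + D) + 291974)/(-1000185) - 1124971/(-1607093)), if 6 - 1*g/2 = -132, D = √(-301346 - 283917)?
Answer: 624053110227728741/535796770735 + I*√585263/1000185 ≈ 1.1647e+6 + 0.00076488*I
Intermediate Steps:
D = I*√585263 (D = √(-585263) = I*√585263 ≈ 765.02*I)
g = 276 (g = 12 - 2*(-132) = 12 + 264 = 276)
h = 1164720 (h = 4220*276 = 1164720)
h - (((212932 + D) + 291974)/(-1000185) - 1124971/(-1607093)) = 1164720 - (((212932 + I*√585263) + 291974)/(-1000185) - 1124971/(-1607093)) = 1164720 - ((504906 + I*√585263)*(-1/1000185) - 1124971*(-1/1607093)) = 1164720 - ((-168302/333395 - I*√585263/1000185) + 1124971/1607093) = 1164720 - (104582740459/535796770735 - I*√585263/1000185) = 1164720 + (-104582740459/535796770735 + I*√585263/1000185) = 624053110227728741/535796770735 + I*√585263/1000185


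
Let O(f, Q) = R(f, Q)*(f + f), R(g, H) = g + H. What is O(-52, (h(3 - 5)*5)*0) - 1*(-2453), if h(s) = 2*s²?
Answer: 7861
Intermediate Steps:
R(g, H) = H + g
O(f, Q) = 2*f*(Q + f) (O(f, Q) = (Q + f)*(f + f) = (Q + f)*(2*f) = 2*f*(Q + f))
O(-52, (h(3 - 5)*5)*0) - 1*(-2453) = 2*(-52)*(((2*(3 - 5)²)*5)*0 - 52) - 1*(-2453) = 2*(-52)*(((2*(-2)²)*5)*0 - 52) + 2453 = 2*(-52)*(((2*4)*5)*0 - 52) + 2453 = 2*(-52)*((8*5)*0 - 52) + 2453 = 2*(-52)*(40*0 - 52) + 2453 = 2*(-52)*(0 - 52) + 2453 = 2*(-52)*(-52) + 2453 = 5408 + 2453 = 7861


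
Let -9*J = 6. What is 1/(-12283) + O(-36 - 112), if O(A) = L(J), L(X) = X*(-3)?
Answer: 24565/12283 ≈ 1.9999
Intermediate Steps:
J = -⅔ (J = -⅑*6 = -⅔ ≈ -0.66667)
L(X) = -3*X
O(A) = 2 (O(A) = -3*(-⅔) = 2)
1/(-12283) + O(-36 - 112) = 1/(-12283) + 2 = -1/12283 + 2 = 24565/12283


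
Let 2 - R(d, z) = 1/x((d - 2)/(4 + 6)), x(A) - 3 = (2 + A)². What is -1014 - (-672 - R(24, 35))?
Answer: -175465/516 ≈ -340.05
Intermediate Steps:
x(A) = 3 + (2 + A)²
R(d, z) = 2 - 1/(3 + (9/5 + d/10)²) (R(d, z) = 2 - 1/(3 + (2 + (d - 2)/(4 + 6))²) = 2 - 1/(3 + (2 + (-2 + d)/10)²) = 2 - 1/(3 + (2 + (-2 + d)*(⅒))²) = 2 - 1/(3 + (2 + (-⅕ + d/10))²) = 2 - 1/(3 + (9/5 + d/10)²))
-1014 - (-672 - R(24, 35)) = -1014 - (-672 - 2*(250 + (18 + 24)²)/(300 + (18 + 24)²)) = -1014 - (-672 - 2*(250 + 42²)/(300 + 42²)) = -1014 - (-672 - 2*(250 + 1764)/(300 + 1764)) = -1014 - (-672 - 2*2014/2064) = -1014 - (-672 - 1*1007/516) = -1014 - (-672 - 1007/516) = -1014 - 1*(-347759/516) = -1014 + 347759/516 = -175465/516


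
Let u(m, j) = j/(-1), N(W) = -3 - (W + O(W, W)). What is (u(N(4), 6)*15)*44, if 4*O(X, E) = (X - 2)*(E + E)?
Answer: -3960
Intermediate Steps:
O(X, E) = E*(-2 + X)/2 (O(X, E) = ((X - 2)*(E + E))/4 = ((-2 + X)*(2*E))/4 = (2*E*(-2 + X))/4 = E*(-2 + X)/2)
N(W) = -3 - W - W*(-2 + W)/2 (N(W) = -3 - (W + W*(-2 + W)/2) = -3 + (-W - W*(-2 + W)/2) = -3 - W - W*(-2 + W)/2)
u(m, j) = -j (u(m, j) = j*(-1) = -j)
(u(N(4), 6)*15)*44 = (-1*6*15)*44 = -6*15*44 = -90*44 = -3960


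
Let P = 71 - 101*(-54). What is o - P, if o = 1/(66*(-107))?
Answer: -39017551/7062 ≈ -5525.0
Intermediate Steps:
o = -1/7062 (o = 1/(-7062) = -1/7062 ≈ -0.00014160)
P = 5525 (P = 71 + 5454 = 5525)
o - P = -1/7062 - 1*5525 = -1/7062 - 5525 = -39017551/7062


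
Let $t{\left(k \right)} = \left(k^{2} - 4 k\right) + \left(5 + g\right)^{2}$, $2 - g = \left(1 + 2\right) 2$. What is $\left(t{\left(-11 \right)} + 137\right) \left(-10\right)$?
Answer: $-3030$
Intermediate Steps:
$g = -4$ ($g = 2 - \left(1 + 2\right) 2 = 2 - 3 \cdot 2 = 2 - 6 = -4$)
$t{\left(k \right)} = 1 + k^{2} - 4 k$ ($t{\left(k \right)} = \left(k^{2} - 4 k\right) + \left(5 - 4\right)^{2} = \left(k^{2} - 4 k\right) + 1^{2} = \left(k^{2} - 4 k\right) + 1 = 1 + k^{2} - 4 k$)
$\left(t{\left(-11 \right)} + 137\right) \left(-10\right) = \left(\left(1 + \left(-11\right)^{2} - -44\right) + 137\right) \left(-10\right) = \left(\left(1 + 121 + 44\right) + 137\right) \left(-10\right) = \left(166 + 137\right) \left(-10\right) = 303 \left(-10\right) = -3030$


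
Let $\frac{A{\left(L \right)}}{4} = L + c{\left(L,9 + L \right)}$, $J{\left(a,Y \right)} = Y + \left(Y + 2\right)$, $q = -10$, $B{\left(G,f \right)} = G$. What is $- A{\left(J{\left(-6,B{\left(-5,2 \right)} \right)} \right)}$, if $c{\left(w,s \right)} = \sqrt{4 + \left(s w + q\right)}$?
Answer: $32 - 4 i \sqrt{14} \approx 32.0 - 14.967 i$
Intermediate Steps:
$J{\left(a,Y \right)} = 2 + 2 Y$ ($J{\left(a,Y \right)} = Y + \left(2 + Y\right) = 2 + 2 Y$)
$c{\left(w,s \right)} = \sqrt{-6 + s w}$ ($c{\left(w,s \right)} = \sqrt{4 + \left(s w - 10\right)} = \sqrt{4 + \left(-10 + s w\right)} = \sqrt{-6 + s w}$)
$A{\left(L \right)} = 4 L + 4 \sqrt{-6 + L \left(9 + L\right)}$ ($A{\left(L \right)} = 4 \left(L + \sqrt{-6 + \left(9 + L\right) L}\right) = 4 \left(L + \sqrt{-6 + L \left(9 + L\right)}\right) = 4 L + 4 \sqrt{-6 + L \left(9 + L\right)}$)
$- A{\left(J{\left(-6,B{\left(-5,2 \right)} \right)} \right)} = - (4 \left(2 + 2 \left(-5\right)\right) + 4 \sqrt{-6 + \left(2 + 2 \left(-5\right)\right) \left(9 + \left(2 + 2 \left(-5\right)\right)\right)}) = - (4 \left(2 - 10\right) + 4 \sqrt{-6 + \left(2 - 10\right) \left(9 + \left(2 - 10\right)\right)}) = - (4 \left(-8\right) + 4 \sqrt{-6 - 8 \left(9 - 8\right)}) = - (-32 + 4 \sqrt{-6 - 8}) = - (-32 + 4 \sqrt{-14}) = - (-32 + 4 i \sqrt{14}) = 32 - 4 i \sqrt{14}$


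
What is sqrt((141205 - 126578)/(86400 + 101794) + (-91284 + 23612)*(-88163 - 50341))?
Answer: sqrt(331957797360765591206)/188194 ≈ 96814.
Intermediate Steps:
sqrt((141205 - 126578)/(86400 + 101794) + (-91284 + 23612)*(-88163 - 50341)) = sqrt(14627/188194 - 67672*(-138504)) = sqrt(14627*(1/188194) + 9372842688) = sqrt(14627/188194 + 9372842688) = sqrt(1763912756840099/188194) = sqrt(331957797360765591206)/188194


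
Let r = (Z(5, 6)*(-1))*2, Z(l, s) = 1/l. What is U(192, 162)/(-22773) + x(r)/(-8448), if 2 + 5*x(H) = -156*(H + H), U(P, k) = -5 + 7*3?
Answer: -2893637/801609600 ≈ -0.0036098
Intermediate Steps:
U(P, k) = 16 (U(P, k) = -5 + 21 = 16)
r = -2/5 (r = (-1/5)*2 = ((1/5)*(-1))*2 = -1/5*2 = -2/5 ≈ -0.40000)
x(H) = -2/5 - 312*H/5 (x(H) = -2/5 + (-156*(H + H))/5 = -2/5 + (-312*H)/5 = -2/5 - 312*H/5)
U(192, 162)/(-22773) + x(r)/(-8448) = 16/(-22773) + (-2/5 - 312/5*(-2/5))/(-8448) = 16*(-1/22773) + (-2/5 + 624/25)*(-1/8448) = -16/22773 + (614/25)*(-1/8448) = -16/22773 - 307/105600 = -2893637/801609600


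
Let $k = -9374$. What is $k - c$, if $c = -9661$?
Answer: $287$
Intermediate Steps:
$k - c = -9374 - -9661 = -9374 + 9661 = 287$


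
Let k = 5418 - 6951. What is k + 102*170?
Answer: 15807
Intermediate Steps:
k = -1533
k + 102*170 = -1533 + 102*170 = -1533 + 17340 = 15807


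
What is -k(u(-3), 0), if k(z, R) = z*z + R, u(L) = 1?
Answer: -1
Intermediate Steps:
k(z, R) = R + z**2 (k(z, R) = z**2 + R = R + z**2)
-k(u(-3), 0) = -(0 + 1**2) = -(0 + 1) = -1*1 = -1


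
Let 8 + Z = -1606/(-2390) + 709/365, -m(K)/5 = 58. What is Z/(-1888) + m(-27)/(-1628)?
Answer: 1213193947/6703276976 ≈ 0.18099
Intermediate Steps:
m(K) = -290 (m(K) = -5*58 = -290)
Z = -93962/17447 (Z = -8 + (-1606/(-2390) + 709/365) = -8 + (-1606*(-1/2390) + 709*(1/365)) = -8 + (803/1195 + 709/365) = -8 + 45614/17447 = -93962/17447 ≈ -5.3856)
Z/(-1888) + m(-27)/(-1628) = -93962/17447/(-1888) - 290/(-1628) = -93962/17447*(-1/1888) - 290*(-1/1628) = 46981/16469968 + 145/814 = 1213193947/6703276976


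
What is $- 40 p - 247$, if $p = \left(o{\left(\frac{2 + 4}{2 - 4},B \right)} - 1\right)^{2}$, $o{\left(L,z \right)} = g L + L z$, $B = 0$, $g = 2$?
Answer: $-2207$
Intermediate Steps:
$o{\left(L,z \right)} = 2 L + L z$
$p = 49$ ($p = \left(\frac{2 + 4}{2 - 4} \left(2 + 0\right) - 1\right)^{2} = \left(\frac{6}{-2} \cdot 2 - 1\right)^{2} = \left(6 \left(- \frac{1}{2}\right) 2 - 1\right)^{2} = \left(\left(-3\right) 2 - 1\right)^{2} = \left(-6 - 1\right)^{2} = \left(-7\right)^{2} = 49$)
$- 40 p - 247 = \left(-40\right) 49 - 247 = -1960 - 247 = -2207$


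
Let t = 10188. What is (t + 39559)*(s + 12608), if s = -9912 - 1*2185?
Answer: 25420717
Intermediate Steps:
s = -12097 (s = -9912 - 2185 = -12097)
(t + 39559)*(s + 12608) = (10188 + 39559)*(-12097 + 12608) = 49747*511 = 25420717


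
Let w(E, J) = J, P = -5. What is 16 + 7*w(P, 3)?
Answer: 37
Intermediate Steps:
16 + 7*w(P, 3) = 16 + 7*3 = 16 + 21 = 37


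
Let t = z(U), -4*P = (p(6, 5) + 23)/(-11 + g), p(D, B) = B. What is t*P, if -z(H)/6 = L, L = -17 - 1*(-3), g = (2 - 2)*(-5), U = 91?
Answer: 588/11 ≈ 53.455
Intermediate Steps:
g = 0 (g = 0*(-5) = 0)
L = -14 (L = -17 + 3 = -14)
z(H) = 84 (z(H) = -6*(-14) = 84)
P = 7/11 (P = -(5 + 23)/(4*(-11 + 0)) = -7/(-11) = -7*(-1)/11 = -¼*(-28/11) = 7/11 ≈ 0.63636)
t = 84
t*P = 84*(7/11) = 588/11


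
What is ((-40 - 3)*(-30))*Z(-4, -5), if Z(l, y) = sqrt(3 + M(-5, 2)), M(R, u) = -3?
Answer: 0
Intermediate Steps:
Z(l, y) = 0 (Z(l, y) = sqrt(3 - 3) = sqrt(0) = 0)
((-40 - 3)*(-30))*Z(-4, -5) = ((-40 - 3)*(-30))*0 = -43*(-30)*0 = 1290*0 = 0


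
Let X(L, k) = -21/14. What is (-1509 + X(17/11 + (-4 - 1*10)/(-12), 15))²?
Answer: 9126441/4 ≈ 2.2816e+6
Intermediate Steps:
X(L, k) = -3/2 (X(L, k) = -21*1/14 = -3/2)
(-1509 + X(17/11 + (-4 - 1*10)/(-12), 15))² = (-1509 - 3/2)² = (-3021/2)² = 9126441/4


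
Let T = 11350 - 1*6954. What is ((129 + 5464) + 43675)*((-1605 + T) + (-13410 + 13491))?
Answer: 141497696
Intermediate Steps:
T = 4396 (T = 11350 - 6954 = 4396)
((129 + 5464) + 43675)*((-1605 + T) + (-13410 + 13491)) = ((129 + 5464) + 43675)*((-1605 + 4396) + (-13410 + 13491)) = (5593 + 43675)*(2791 + 81) = 49268*2872 = 141497696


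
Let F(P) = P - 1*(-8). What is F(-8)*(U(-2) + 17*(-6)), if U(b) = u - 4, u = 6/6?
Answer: 0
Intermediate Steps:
u = 1 (u = 6*(⅙) = 1)
U(b) = -3 (U(b) = 1 - 4 = -3)
F(P) = 8 + P (F(P) = P + 8 = 8 + P)
F(-8)*(U(-2) + 17*(-6)) = (8 - 8)*(-3 + 17*(-6)) = 0*(-3 - 102) = 0*(-105) = 0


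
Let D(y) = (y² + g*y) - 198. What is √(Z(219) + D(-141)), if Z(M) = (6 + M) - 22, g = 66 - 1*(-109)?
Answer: I*√4789 ≈ 69.203*I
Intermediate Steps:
g = 175 (g = 66 + 109 = 175)
Z(M) = -16 + M
D(y) = -198 + y² + 175*y (D(y) = (y² + 175*y) - 198 = -198 + y² + 175*y)
√(Z(219) + D(-141)) = √((-16 + 219) + (-198 + (-141)² + 175*(-141))) = √(203 + (-198 + 19881 - 24675)) = √(203 - 4992) = √(-4789) = I*√4789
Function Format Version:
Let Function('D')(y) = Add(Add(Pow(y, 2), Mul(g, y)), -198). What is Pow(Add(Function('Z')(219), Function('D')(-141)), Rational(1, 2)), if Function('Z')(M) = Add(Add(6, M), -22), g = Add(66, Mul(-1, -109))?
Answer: Mul(I, Pow(4789, Rational(1, 2))) ≈ Mul(69.203, I)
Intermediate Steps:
g = 175 (g = Add(66, 109) = 175)
Function('Z')(M) = Add(-16, M)
Function('D')(y) = Add(-198, Pow(y, 2), Mul(175, y)) (Function('D')(y) = Add(Add(Pow(y, 2), Mul(175, y)), -198) = Add(-198, Pow(y, 2), Mul(175, y)))
Pow(Add(Function('Z')(219), Function('D')(-141)), Rational(1, 2)) = Pow(Add(Add(-16, 219), Add(-198, Pow(-141, 2), Mul(175, -141))), Rational(1, 2)) = Pow(Add(203, Add(-198, 19881, -24675)), Rational(1, 2)) = Pow(Add(203, -4992), Rational(1, 2)) = Pow(-4789, Rational(1, 2)) = Mul(I, Pow(4789, Rational(1, 2)))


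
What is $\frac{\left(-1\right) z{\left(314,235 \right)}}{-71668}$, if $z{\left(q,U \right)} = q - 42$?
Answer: $\frac{68}{17917} \approx 0.0037953$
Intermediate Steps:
$z{\left(q,U \right)} = -42 + q$
$\frac{\left(-1\right) z{\left(314,235 \right)}}{-71668} = \frac{\left(-1\right) \left(-42 + 314\right)}{-71668} = \left(-1\right) 272 \left(- \frac{1}{71668}\right) = \left(-272\right) \left(- \frac{1}{71668}\right) = \frac{68}{17917}$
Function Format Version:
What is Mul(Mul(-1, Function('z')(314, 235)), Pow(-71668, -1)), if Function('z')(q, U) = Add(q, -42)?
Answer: Rational(68, 17917) ≈ 0.0037953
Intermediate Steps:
Function('z')(q, U) = Add(-42, q)
Mul(Mul(-1, Function('z')(314, 235)), Pow(-71668, -1)) = Mul(Mul(-1, Add(-42, 314)), Pow(-71668, -1)) = Mul(Mul(-1, 272), Rational(-1, 71668)) = Mul(-272, Rational(-1, 71668)) = Rational(68, 17917)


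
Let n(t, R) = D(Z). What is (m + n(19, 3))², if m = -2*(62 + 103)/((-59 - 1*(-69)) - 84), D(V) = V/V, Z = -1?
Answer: 40804/1369 ≈ 29.806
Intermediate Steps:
D(V) = 1
n(t, R) = 1
m = 165/37 (m = -330/((-59 + 69) - 84) = -330/(10 - 84) = -330/(-74) = -330*(-1)/74 = -2*(-165/74) = 165/37 ≈ 4.4595)
(m + n(19, 3))² = (165/37 + 1)² = (202/37)² = 40804/1369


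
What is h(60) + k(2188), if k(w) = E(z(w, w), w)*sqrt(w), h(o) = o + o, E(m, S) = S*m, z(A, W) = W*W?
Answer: 120 + 20949417344*sqrt(547) ≈ 4.8997e+11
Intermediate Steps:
z(A, W) = W**2
h(o) = 2*o
k(w) = w**(7/2) (k(w) = (w*w**2)*sqrt(w) = w**3*sqrt(w) = w**(7/2))
h(60) + k(2188) = 2*60 + 2188**(7/2) = 120 + 20949417344*sqrt(547)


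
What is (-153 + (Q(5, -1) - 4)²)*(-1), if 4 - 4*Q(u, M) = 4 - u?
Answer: 2327/16 ≈ 145.44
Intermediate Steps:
Q(u, M) = u/4 (Q(u, M) = 1 - (4 - u)/4 = 1 + (-1 + u/4) = u/4)
(-153 + (Q(5, -1) - 4)²)*(-1) = (-153 + ((¼)*5 - 4)²)*(-1) = (-153 + (5/4 - 4)²)*(-1) = (-153 + (-11/4)²)*(-1) = (-153 + 121/16)*(-1) = -2327/16*(-1) = 2327/16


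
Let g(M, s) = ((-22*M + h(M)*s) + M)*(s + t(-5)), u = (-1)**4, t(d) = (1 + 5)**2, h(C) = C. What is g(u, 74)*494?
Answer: 2880020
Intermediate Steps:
t(d) = 36 (t(d) = 6**2 = 36)
u = 1
g(M, s) = (36 + s)*(-21*M + M*s) (g(M, s) = ((-22*M + M*s) + M)*(s + 36) = (-21*M + M*s)*(36 + s) = (36 + s)*(-21*M + M*s))
g(u, 74)*494 = (1*(-756 + 74**2 + 15*74))*494 = (1*(-756 + 5476 + 1110))*494 = (1*5830)*494 = 5830*494 = 2880020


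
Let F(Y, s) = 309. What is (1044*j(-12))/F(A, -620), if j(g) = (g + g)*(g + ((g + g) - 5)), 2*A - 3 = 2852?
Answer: 342432/103 ≈ 3324.6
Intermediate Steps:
A = 2855/2 (A = 3/2 + (½)*2852 = 3/2 + 1426 = 2855/2 ≈ 1427.5)
j(g) = 2*g*(-5 + 3*g) (j(g) = (2*g)*(g + (2*g - 5)) = (2*g)*(g + (-5 + 2*g)) = (2*g)*(-5 + 3*g) = 2*g*(-5 + 3*g))
(1044*j(-12))/F(A, -620) = (1044*(2*(-12)*(-5 + 3*(-12))))/309 = (1044*(2*(-12)*(-5 - 36)))*(1/309) = (1044*(2*(-12)*(-41)))*(1/309) = (1044*984)*(1/309) = 1027296*(1/309) = 342432/103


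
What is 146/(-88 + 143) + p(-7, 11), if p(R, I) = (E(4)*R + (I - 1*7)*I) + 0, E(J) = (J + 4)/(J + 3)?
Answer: 2126/55 ≈ 38.655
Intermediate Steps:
E(J) = (4 + J)/(3 + J)
p(R, I) = 8*R/7 + I*(-7 + I) (p(R, I) = (((4 + 4)/(3 + 4))*R + (I - 1*7)*I) + 0 = ((8/7)*R + (I - 7)*I) + 0 = (((⅐)*8)*R + (-7 + I)*I) + 0 = (8*R/7 + I*(-7 + I)) + 0 = 8*R/7 + I*(-7 + I))
146/(-88 + 143) + p(-7, 11) = 146/(-88 + 143) + (11² - 7*11 + (8/7)*(-7)) = 146/55 + (121 - 77 - 8) = (1/55)*146 + 36 = 146/55 + 36 = 2126/55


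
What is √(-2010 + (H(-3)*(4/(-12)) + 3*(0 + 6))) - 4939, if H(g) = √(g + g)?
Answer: -4939 + √(-17928 - 3*I*√6)/3 ≈ -4939.0 - 44.632*I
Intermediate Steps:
H(g) = √2*√g (H(g) = √(2*g) = √2*√g)
√(-2010 + (H(-3)*(4/(-12)) + 3*(0 + 6))) - 4939 = √(-2010 + ((√2*√(-3))*(4/(-12)) + 3*(0 + 6))) - 4939 = √(-2010 + ((√2*(I*√3))*(4*(-1/12)) + 3*6)) - 4939 = √(-2010 + ((I*√6)*(-⅓) + 18)) - 4939 = √(-2010 + (-I*√6/3 + 18)) - 4939 = √(-2010 + (18 - I*√6/3)) - 4939 = √(-1992 - I*√6/3) - 4939 = -4939 + √(-1992 - I*√6/3)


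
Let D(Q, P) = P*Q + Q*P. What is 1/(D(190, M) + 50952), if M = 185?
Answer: 1/121252 ≈ 8.2473e-6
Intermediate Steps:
D(Q, P) = 2*P*Q (D(Q, P) = P*Q + P*Q = 2*P*Q)
1/(D(190, M) + 50952) = 1/(2*185*190 + 50952) = 1/(70300 + 50952) = 1/121252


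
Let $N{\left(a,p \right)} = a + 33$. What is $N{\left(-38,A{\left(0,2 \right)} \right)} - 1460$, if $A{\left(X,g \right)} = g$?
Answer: $-1465$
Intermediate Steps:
$N{\left(a,p \right)} = 33 + a$
$N{\left(-38,A{\left(0,2 \right)} \right)} - 1460 = \left(33 - 38\right) - 1460 = -5 - 1460 = -1465$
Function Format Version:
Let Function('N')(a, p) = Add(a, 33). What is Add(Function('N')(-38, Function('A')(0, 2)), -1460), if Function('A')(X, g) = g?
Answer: -1465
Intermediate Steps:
Function('N')(a, p) = Add(33, a)
Add(Function('N')(-38, Function('A')(0, 2)), -1460) = Add(Add(33, -38), -1460) = Add(-5, -1460) = -1465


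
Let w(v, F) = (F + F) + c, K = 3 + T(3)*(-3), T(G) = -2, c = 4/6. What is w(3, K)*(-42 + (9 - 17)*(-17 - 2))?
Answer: 6160/3 ≈ 2053.3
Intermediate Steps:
c = ⅔ (c = 4*(⅙) = ⅔ ≈ 0.66667)
K = 9 (K = 3 - 2*(-3) = 3 + 6 = 9)
w(v, F) = ⅔ + 2*F (w(v, F) = (F + F) + ⅔ = 2*F + ⅔ = ⅔ + 2*F)
w(3, K)*(-42 + (9 - 17)*(-17 - 2)) = (⅔ + 2*9)*(-42 + (9 - 17)*(-17 - 2)) = (⅔ + 18)*(-42 - 8*(-19)) = 56*(-42 + 152)/3 = (56/3)*110 = 6160/3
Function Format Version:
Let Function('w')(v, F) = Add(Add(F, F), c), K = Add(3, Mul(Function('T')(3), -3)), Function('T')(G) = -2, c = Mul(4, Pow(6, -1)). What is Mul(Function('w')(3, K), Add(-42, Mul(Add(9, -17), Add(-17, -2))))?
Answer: Rational(6160, 3) ≈ 2053.3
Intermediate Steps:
c = Rational(2, 3) (c = Mul(4, Rational(1, 6)) = Rational(2, 3) ≈ 0.66667)
K = 9 (K = Add(3, Mul(-2, -3)) = Add(3, 6) = 9)
Function('w')(v, F) = Add(Rational(2, 3), Mul(2, F)) (Function('w')(v, F) = Add(Add(F, F), Rational(2, 3)) = Add(Mul(2, F), Rational(2, 3)) = Add(Rational(2, 3), Mul(2, F)))
Mul(Function('w')(3, K), Add(-42, Mul(Add(9, -17), Add(-17, -2)))) = Mul(Add(Rational(2, 3), Mul(2, 9)), Add(-42, Mul(Add(9, -17), Add(-17, -2)))) = Mul(Add(Rational(2, 3), 18), Add(-42, Mul(-8, -19))) = Mul(Rational(56, 3), Add(-42, 152)) = Mul(Rational(56, 3), 110) = Rational(6160, 3)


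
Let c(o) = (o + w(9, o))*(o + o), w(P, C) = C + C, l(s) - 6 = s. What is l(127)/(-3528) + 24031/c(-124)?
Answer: 431615/1937376 ≈ 0.22278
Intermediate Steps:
l(s) = 6 + s
w(P, C) = 2*C
c(o) = 6*o**2 (c(o) = (o + 2*o)*(o + o) = (3*o)*(2*o) = 6*o**2)
l(127)/(-3528) + 24031/c(-124) = (6 + 127)/(-3528) + 24031/((6*(-124)**2)) = 133*(-1/3528) + 24031/((6*15376)) = -19/504 + 24031/92256 = 431615/1937376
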